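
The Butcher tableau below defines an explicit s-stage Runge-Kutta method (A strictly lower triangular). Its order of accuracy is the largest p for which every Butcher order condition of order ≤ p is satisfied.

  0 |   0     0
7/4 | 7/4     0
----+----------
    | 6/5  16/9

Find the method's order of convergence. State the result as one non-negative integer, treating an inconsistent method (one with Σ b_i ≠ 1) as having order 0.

b = (6/5, 16/9)
c = (0, 7/4)
Σ b_i: 6/5·1 + 16/9·1 = 134/45 ≠ 1 ⇒ order 0.

0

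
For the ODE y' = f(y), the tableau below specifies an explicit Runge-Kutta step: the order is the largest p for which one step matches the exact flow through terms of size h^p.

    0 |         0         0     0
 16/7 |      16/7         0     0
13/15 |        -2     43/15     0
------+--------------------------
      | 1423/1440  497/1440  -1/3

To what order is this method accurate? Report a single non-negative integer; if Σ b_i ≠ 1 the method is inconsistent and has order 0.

b = (1423/1440, 497/1440, -1/3)
c = (0, 16/7, 13/15)
Ac = (0, 0, 688/105)
Σ b_i: 1423/1440·1 + 497/1440·1 + (-1/3)·1 = 1 ✓
b·c: 497/1440·16/7 + (-1/3)·13/15 = 1/2 ✓
b·c²: 497/1440·256/49 + (-1/3)·169/225 = 7337/4725 ≠ 1/3 ⇒ order 2.
b·Ac: (-1/3)·688/105 = -688/315 ≠ 1/6

2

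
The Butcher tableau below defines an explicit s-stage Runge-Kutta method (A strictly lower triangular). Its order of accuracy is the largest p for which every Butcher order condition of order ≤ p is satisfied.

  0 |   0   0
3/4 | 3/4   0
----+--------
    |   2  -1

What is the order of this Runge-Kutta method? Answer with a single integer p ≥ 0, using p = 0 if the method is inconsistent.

1

b = (2, -1)
c = (0, 3/4)
Σ b_i: 2·1 + (-1)·1 = 1 ✓
b·c: (-1)·3/4 = -3/4 ≠ 1/2 ⇒ order 1.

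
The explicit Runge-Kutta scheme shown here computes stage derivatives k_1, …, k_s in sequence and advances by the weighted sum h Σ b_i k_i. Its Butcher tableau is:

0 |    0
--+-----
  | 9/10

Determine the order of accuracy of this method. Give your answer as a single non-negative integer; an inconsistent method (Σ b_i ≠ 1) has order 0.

b = (9/10)
c = (0)
Σ b_i: 9/10·1 = 9/10 ≠ 1 ⇒ order 0.

0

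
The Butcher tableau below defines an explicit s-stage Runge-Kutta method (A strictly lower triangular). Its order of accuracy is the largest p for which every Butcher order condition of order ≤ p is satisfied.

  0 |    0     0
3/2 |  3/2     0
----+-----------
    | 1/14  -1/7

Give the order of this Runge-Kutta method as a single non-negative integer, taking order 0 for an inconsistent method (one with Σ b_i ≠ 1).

b = (1/14, -1/7)
c = (0, 3/2)
Σ b_i: 1/14·1 + (-1/7)·1 = -1/14 ≠ 1 ⇒ order 0.

0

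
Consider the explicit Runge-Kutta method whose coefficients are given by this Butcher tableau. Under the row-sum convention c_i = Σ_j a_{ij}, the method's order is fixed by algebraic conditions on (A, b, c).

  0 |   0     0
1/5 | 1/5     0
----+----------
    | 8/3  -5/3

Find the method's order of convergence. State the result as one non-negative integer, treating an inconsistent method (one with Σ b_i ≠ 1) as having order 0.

1

b = (8/3, -5/3)
c = (0, 1/5)
Σ b_i: 8/3·1 + (-5/3)·1 = 1 ✓
b·c: (-5/3)·1/5 = -1/3 ≠ 1/2 ⇒ order 1.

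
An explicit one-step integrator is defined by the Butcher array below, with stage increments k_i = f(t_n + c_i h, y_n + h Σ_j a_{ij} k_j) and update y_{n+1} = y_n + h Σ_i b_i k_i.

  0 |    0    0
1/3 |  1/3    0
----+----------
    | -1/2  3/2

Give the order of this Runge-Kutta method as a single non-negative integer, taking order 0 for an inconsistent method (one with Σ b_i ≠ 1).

b = (-1/2, 3/2)
c = (0, 1/3)
Σ b_i: (-1/2)·1 + 3/2·1 = 1 ✓
b·c: 3/2·1/3 = 1/2 ✓; 2 stages ⇒ order 2.

2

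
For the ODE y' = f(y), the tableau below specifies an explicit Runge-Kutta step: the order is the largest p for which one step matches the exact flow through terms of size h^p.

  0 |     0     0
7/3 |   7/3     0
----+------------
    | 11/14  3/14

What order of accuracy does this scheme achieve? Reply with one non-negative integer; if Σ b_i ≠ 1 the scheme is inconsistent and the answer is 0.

2

b = (11/14, 3/14)
c = (0, 7/3)
Σ b_i: 11/14·1 + 3/14·1 = 1 ✓
b·c: 3/14·7/3 = 1/2 ✓; 2 stages ⇒ order 2.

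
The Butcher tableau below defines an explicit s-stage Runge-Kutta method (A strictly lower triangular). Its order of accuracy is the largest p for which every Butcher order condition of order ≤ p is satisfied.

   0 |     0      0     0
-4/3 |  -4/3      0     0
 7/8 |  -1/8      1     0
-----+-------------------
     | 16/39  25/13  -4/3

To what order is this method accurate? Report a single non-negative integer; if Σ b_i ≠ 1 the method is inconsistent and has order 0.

1

b = (16/39, 25/13, -4/3)
c = (0, -4/3, 7/8)
Ac = (0, 0, -4/3)
Σ b_i: 16/39·1 + 25/13·1 + (-4/3)·1 = 1 ✓
b·c: 25/13·(-4/3) + (-4/3)·7/8 = -97/26 ≠ 1/2 ⇒ order 1.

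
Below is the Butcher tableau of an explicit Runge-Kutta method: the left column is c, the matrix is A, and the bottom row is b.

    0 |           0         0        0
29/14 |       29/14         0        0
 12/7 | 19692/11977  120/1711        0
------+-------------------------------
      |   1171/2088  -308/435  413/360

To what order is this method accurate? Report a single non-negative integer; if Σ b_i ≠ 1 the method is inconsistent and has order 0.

3

b = (1171/2088, -308/435, 413/360)
c = (0, 29/14, 12/7)
Ac = (0, 0, 60/413)
Σ b_i: 1171/2088·1 + (-308/435)·1 + 413/360·1 = 1 ✓
b·c: (-308/435)·29/14 + 413/360·12/7 = 1/2 ✓
b·c²: (-308/435)·841/196 + 413/360·144/49 = 1/3 ✓
b·Ac: 413/360·60/413 = 1/6 ✓; 3 stages ⇒ order 3.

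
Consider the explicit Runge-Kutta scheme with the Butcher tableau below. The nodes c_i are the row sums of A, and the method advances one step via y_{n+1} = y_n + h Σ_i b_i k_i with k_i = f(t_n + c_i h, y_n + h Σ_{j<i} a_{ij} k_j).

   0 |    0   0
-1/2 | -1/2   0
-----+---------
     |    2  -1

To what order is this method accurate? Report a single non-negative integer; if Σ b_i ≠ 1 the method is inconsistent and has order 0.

b = (2, -1)
c = (0, -1/2)
Σ b_i: 2·1 + (-1)·1 = 1 ✓
b·c: (-1)·(-1/2) = 1/2 ✓; 2 stages ⇒ order 2.

2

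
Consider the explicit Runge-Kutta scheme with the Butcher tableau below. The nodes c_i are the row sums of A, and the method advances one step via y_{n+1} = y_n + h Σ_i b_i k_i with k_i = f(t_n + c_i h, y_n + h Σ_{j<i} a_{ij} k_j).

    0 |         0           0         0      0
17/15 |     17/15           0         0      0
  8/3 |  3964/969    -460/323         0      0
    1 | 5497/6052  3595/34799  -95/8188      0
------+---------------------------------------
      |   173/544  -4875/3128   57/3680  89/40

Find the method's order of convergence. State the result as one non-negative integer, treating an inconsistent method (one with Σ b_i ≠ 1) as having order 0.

4

b = (173/544, -4875/3128, 57/3680, 89/40)
c = (0, 17/15, 8/3, 1)
Ac = (0, 0, -92/57, 23/267)
Σ b_i: 173/544·1 + (-4875/3128)·1 + 57/3680·1 + 89/40·1 = 1 ✓
b·c: (-4875/3128)·17/15 + 57/3680·8/3 + 89/40·1 = 1/2 ✓
b·c²: (-4875/3128)·289/225 + 57/3680·64/9 + 89/40·1 = 1/3 ✓
b·Ac: 57/3680·(-92/57) + 89/40·23/267 = 1/6 ✓
b·c³: (-4875/3128)·4913/3375 + 57/3680·512/27 + 89/40·1 = 1/4 ✓
b·(c∘Ac): 57/3680·(-736/171) + 89/40·23/267 = 1/8 ✓
b·Ac²: 57/3680·(-1564/855) + 89/40·67/1335 = 1/12 ✓
b·A²c: 89/40·5/267 = 1/24 ✓; 4 stages ⇒ order 4.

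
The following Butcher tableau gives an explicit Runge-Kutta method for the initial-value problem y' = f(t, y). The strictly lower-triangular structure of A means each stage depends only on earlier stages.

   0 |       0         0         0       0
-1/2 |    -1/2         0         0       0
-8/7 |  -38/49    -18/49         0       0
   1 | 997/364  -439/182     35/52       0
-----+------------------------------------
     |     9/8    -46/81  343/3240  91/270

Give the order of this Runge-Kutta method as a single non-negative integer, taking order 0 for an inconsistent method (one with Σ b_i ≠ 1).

b = (9/8, -46/81, 343/3240, 91/270)
c = (0, -1/2, -8/7, 1)
Ac = (0, 0, 9/49, 159/364)
Σ b_i: 9/8·1 + (-46/81)·1 + 343/3240·1 + 91/270·1 = 1 ✓
b·c: (-46/81)·(-1/2) + 343/3240·(-8/7) + 91/270·1 = 1/2 ✓
b·c²: (-46/81)·1/4 + 343/3240·64/49 + 91/270·1 = 1/3 ✓
b·Ac: 343/3240·9/49 + 91/270·159/364 = 1/6 ✓
b·c³: (-46/81)·(-1/8) + 343/3240·(-512/343) + 91/270·1 = 1/4 ✓
b·(c∘Ac): 343/3240·(-72/343) + 91/270·159/364 = 1/8 ✓
b·Ac²: 343/3240·(-9/98) + 91/270·201/728 = 1/12 ✓
b·A²c: 91/270·45/364 = 1/24 ✓; 4 stages ⇒ order 4.

4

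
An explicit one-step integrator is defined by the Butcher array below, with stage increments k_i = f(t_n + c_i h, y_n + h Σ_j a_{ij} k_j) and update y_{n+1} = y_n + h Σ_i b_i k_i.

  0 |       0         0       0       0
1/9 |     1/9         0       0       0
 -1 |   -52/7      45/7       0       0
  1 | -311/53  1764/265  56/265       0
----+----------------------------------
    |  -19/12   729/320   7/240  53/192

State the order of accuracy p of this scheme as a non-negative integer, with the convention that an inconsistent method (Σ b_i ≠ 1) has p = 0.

b = (-19/12, 729/320, 7/240, 53/192)
c = (0, 1/9, -1, 1)
Ac = (0, 0, 5/7, 28/53)
Σ b_i: (-19/12)·1 + 729/320·1 + 7/240·1 + 53/192·1 = 1 ✓
b·c: 729/320·1/9 + 7/240·(-1) + 53/192·1 = 1/2 ✓
b·c²: 729/320·1/81 + 7/240·1 + 53/192·1 = 1/3 ✓
b·Ac: 7/240·5/7 + 53/192·28/53 = 1/6 ✓
b·c³: 729/320·1/729 + 7/240·(-1) + 53/192·1 = 1/4 ✓
b·(c∘Ac): 7/240·(-5/7) + 53/192·28/53 = 1/8 ✓
b·Ac²: 7/240·5/63 + 53/192·140/477 = 1/12 ✓
b·A²c: 53/192·8/53 = 1/24 ✓; 4 stages ⇒ order 4.

4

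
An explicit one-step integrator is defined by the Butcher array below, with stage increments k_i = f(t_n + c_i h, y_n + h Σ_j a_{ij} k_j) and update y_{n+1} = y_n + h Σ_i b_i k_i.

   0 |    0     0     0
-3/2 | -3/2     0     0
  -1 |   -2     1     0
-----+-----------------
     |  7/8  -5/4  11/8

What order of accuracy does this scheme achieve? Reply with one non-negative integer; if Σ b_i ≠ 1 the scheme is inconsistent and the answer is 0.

b = (7/8, -5/4, 11/8)
c = (0, -3/2, -1)
Ac = (0, 0, -3/2)
Σ b_i: 7/8·1 + (-5/4)·1 + 11/8·1 = 1 ✓
b·c: (-5/4)·(-3/2) + 11/8·(-1) = 1/2 ✓
b·c²: (-5/4)·9/4 + 11/8·1 = -23/16 ≠ 1/3 ⇒ order 2.
b·Ac: 11/8·(-3/2) = -33/16 ≠ 1/6

2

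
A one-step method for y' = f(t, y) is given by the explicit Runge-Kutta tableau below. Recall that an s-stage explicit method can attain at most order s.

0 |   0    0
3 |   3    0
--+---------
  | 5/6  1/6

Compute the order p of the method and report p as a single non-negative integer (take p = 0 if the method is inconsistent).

b = (5/6, 1/6)
c = (0, 3)
Σ b_i: 5/6·1 + 1/6·1 = 1 ✓
b·c: 1/6·3 = 1/2 ✓; 2 stages ⇒ order 2.

2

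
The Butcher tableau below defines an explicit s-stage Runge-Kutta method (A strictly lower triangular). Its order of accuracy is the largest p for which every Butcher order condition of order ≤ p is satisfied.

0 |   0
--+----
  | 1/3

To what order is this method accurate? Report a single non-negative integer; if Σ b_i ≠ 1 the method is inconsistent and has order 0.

b = (1/3)
c = (0)
Σ b_i: 1/3·1 = 1/3 ≠ 1 ⇒ order 0.

0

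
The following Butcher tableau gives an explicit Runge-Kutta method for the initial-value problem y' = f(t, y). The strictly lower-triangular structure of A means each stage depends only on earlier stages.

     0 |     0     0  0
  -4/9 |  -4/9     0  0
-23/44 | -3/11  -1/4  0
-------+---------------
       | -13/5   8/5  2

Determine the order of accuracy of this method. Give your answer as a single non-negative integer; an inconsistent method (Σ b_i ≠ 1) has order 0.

1

b = (-13/5, 8/5, 2)
c = (0, -4/9, -23/44)
Ac = (0, 0, 1/9)
Σ b_i: (-13/5)·1 + 8/5·1 + 2·1 = 1 ✓
b·c: 8/5·(-4/9) + 2·(-23/44) = -1739/990 ≠ 1/2 ⇒ order 1.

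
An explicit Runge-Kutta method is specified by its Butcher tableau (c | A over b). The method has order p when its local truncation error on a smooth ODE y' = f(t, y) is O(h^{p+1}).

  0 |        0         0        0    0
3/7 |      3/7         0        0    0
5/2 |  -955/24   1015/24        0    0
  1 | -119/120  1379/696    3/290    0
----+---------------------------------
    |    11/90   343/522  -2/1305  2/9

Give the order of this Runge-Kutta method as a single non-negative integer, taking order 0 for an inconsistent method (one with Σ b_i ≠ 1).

4

b = (11/90, 343/522, -2/1305, 2/9)
c = (0, 3/7, 5/2, 1)
Ac = (0, 0, 145/8, 7/8)
Σ b_i: 11/90·1 + 343/522·1 + (-2/1305)·1 + 2/9·1 = 1 ✓
b·c: 343/522·3/7 + (-2/1305)·5/2 + 2/9·1 = 1/2 ✓
b·c²: 343/522·9/49 + (-2/1305)·25/4 + 2/9·1 = 1/3 ✓
b·Ac: (-2/1305)·145/8 + 2/9·7/8 = 1/6 ✓
b·c³: 343/522·27/343 + (-2/1305)·125/8 + 2/9·1 = 1/4 ✓
b·(c∘Ac): (-2/1305)·725/16 + 2/9·7/8 = 1/8 ✓
b·Ac²: (-2/1305)·435/56 + 2/9·3/7 = 1/12 ✓
b·A²c: 2/9·3/16 = 1/24 ✓; 4 stages ⇒ order 4.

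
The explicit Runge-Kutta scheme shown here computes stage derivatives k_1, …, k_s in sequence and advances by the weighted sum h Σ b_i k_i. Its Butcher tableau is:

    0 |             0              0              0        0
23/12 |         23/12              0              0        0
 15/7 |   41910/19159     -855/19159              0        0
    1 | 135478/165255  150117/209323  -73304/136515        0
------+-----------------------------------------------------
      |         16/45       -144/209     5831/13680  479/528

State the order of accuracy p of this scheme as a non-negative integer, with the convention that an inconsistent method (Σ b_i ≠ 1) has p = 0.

b = (16/45, -144/209, 5831/13680, 479/528)
c = (0, 23/12, 15/7, 1)
Ac = (0, 0, -285/3332, 429/1916)
Σ b_i: 16/45·1 + (-144/209)·1 + 5831/13680·1 + 479/528·1 = 1 ✓
b·c: (-144/209)·23/12 + 5831/13680·15/7 + 479/528·1 = 1/2 ✓
b·c²: (-144/209)·529/144 + 5831/13680·225/49 + 479/528·1 = 1/3 ✓
b·Ac: 5831/13680·(-285/3332) + 479/528·429/1916 = 1/6 ✓
b·c³: (-144/209)·12167/1728 + 5831/13680·3375/343 + 479/528·1 = 1/4 ✓
b·(c∘Ac): 5831/13680·(-4275/23324) + 479/528·429/1916 = 1/8 ✓
b·Ac²: 5831/13680·(-2185/13328) + 479/528·3883/22992 = 1/12 ✓
b·A²c: 479/528·22/479 = 1/24 ✓; 4 stages ⇒ order 4.

4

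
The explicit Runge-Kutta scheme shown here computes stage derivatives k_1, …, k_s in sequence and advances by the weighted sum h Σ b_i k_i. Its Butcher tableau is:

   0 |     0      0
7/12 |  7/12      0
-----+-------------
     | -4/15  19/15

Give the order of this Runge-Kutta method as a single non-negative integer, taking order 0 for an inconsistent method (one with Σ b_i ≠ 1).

b = (-4/15, 19/15)
c = (0, 7/12)
Σ b_i: (-4/15)·1 + 19/15·1 = 1 ✓
b·c: 19/15·7/12 = 133/180 ≠ 1/2 ⇒ order 1.

1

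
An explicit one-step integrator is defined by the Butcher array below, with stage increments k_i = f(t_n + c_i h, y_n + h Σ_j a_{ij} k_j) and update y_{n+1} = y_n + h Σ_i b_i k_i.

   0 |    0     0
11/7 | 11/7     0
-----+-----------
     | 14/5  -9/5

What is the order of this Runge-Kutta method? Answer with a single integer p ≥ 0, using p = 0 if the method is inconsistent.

b = (14/5, -9/5)
c = (0, 11/7)
Σ b_i: 14/5·1 + (-9/5)·1 = 1 ✓
b·c: (-9/5)·11/7 = -99/35 ≠ 1/2 ⇒ order 1.

1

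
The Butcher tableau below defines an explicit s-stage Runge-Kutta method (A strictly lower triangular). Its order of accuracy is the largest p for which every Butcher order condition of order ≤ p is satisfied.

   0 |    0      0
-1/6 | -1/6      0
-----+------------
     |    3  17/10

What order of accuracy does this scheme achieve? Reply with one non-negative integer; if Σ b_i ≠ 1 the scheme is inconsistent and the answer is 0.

0

b = (3, 17/10)
c = (0, -1/6)
Σ b_i: 3·1 + 17/10·1 = 47/10 ≠ 1 ⇒ order 0.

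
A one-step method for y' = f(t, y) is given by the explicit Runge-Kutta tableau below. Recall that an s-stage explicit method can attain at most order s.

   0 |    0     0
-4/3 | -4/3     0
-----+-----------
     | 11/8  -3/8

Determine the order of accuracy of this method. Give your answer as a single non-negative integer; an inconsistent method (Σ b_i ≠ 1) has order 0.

2

b = (11/8, -3/8)
c = (0, -4/3)
Σ b_i: 11/8·1 + (-3/8)·1 = 1 ✓
b·c: (-3/8)·(-4/3) = 1/2 ✓; 2 stages ⇒ order 2.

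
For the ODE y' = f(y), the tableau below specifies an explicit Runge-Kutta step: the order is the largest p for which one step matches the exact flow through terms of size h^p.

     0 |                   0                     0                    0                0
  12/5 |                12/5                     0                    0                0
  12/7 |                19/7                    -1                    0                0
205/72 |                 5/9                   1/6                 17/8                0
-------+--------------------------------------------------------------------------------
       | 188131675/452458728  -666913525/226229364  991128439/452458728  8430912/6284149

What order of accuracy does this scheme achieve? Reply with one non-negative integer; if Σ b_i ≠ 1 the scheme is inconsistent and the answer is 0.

b = (188131675/452458728, -666913525/226229364, 991128439/452458728, 8430912/6284149)
c = (0, 12/5, 12/7, 205/72)
Ac = (0, 0, -12/5, 283/70)
Σ b_i: 188131675/452458728·1 + (-666913525/226229364)·1 + 991128439/452458728·1 + 8430912/6284149·1 = 1 ✓
b·c: (-666913525/226229364)·12/5 + 991128439/452458728·12/7 + 8430912/6284149·205/72 = 1/2 ✓
b·c²: (-666913525/226229364)·144/25 + 991128439/452458728·144/49 + 8430912/6284149·42025/5184 = 1/3 ✓
b·Ac: 991128439/452458728·(-12/5) + 8430912/6284149·283/70 = 1/6 ✓
b·c³: (-666913525/226229364)·1728/125 + 991128439/452458728·1728/343 + 8430912/6284149·8615125/373248 = 59371898129/47508166440 ≠ 1/4 ⇒ order 3.
b·(c∘Ac): 991128439/452458728·(-144/35) + 8430912/6284149·11603/1008 = 202057906/31420745 ≠ 1/8
b·Ac²: 991128439/452458728·(-144/25) + 8430912/6284149·8826/1225 = -649124506/219945215 ≠ 1/12
b·A²c: 8430912/6284149·(-51/10) = -214988256/31420745 ≠ 1/24

3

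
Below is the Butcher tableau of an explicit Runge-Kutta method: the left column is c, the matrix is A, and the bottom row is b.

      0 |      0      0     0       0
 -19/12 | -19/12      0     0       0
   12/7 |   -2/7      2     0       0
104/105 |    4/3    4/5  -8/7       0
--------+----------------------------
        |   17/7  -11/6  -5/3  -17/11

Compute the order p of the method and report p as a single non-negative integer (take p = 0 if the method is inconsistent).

0

b = (17/7, -11/6, -5/3, -17/11)
c = (0, -19/12, 12/7, 104/105)
Ac = (0, 0, -19/6, -2371/735)
Σ b_i: 17/7·1 + (-11/6)·1 + (-5/3)·1 + (-17/11)·1 = -403/154 ≠ 1 ⇒ order 0.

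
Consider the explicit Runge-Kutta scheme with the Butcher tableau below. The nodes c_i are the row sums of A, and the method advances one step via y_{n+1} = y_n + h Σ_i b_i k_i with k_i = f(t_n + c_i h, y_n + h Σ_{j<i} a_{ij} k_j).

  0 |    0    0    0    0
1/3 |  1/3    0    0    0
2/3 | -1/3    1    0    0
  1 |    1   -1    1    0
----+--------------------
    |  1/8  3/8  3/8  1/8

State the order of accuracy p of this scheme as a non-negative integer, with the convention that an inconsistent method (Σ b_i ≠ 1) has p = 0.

4

b = (1/8, 3/8, 3/8, 1/8)
c = (0, 1/3, 2/3, 1)
Ac = (0, 0, 1/3, 1/3)
Σ b_i: 1/8·1 + 3/8·1 + 3/8·1 + 1/8·1 = 1 ✓
b·c: 3/8·1/3 + 3/8·2/3 + 1/8·1 = 1/2 ✓
b·c²: 3/8·1/9 + 3/8·4/9 + 1/8·1 = 1/3 ✓
b·Ac: 3/8·1/3 + 1/8·1/3 = 1/6 ✓
b·c³: 3/8·1/27 + 3/8·8/27 + 1/8·1 = 1/4 ✓
b·(c∘Ac): 3/8·2/9 + 1/8·1/3 = 1/8 ✓
b·Ac²: 3/8·1/9 + 1/8·1/3 = 1/12 ✓
b·A²c: 1/8·1/3 = 1/24 ✓; 4 stages ⇒ order 4.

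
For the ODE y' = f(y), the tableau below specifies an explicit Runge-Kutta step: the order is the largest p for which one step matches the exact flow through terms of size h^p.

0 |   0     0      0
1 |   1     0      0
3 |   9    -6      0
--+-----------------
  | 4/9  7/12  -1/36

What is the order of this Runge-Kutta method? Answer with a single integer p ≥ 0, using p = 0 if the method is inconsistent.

b = (4/9, 7/12, -1/36)
c = (0, 1, 3)
Ac = (0, 0, -6)
Σ b_i: 4/9·1 + 7/12·1 + (-1/36)·1 = 1 ✓
b·c: 7/12·1 + (-1/36)·3 = 1/2 ✓
b·c²: 7/12·1 + (-1/36)·9 = 1/3 ✓
b·Ac: (-1/36)·(-6) = 1/6 ✓; 3 stages ⇒ order 3.

3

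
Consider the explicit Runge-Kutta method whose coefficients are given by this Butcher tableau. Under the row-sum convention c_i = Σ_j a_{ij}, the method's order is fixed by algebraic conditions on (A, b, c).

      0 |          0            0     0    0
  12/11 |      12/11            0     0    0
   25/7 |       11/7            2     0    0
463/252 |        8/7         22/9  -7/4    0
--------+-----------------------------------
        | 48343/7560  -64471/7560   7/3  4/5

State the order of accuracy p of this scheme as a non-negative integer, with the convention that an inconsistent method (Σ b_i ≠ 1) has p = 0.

2

b = (48343/7560, -64471/7560, 7/3, 4/5)
c = (0, 12/11, 25/7, 463/252)
Ac = (0, 0, 24/11, -43/12)
Σ b_i: 48343/7560·1 + (-64471/7560)·1 + 7/3·1 + 4/5·1 = 1 ✓
b·c: (-64471/7560)·12/11 + 7/3·25/7 + 4/5·463/252 = 1/2 ✓
b·c²: (-64471/7560)·144/121 + 7/3·625/49 + 4/5·214369/63504 = 19483727/873180 ≠ 1/3 ⇒ order 2.
b·Ac: 7/3·24/11 + 4/5·(-43/12) = 367/165 ≠ 1/6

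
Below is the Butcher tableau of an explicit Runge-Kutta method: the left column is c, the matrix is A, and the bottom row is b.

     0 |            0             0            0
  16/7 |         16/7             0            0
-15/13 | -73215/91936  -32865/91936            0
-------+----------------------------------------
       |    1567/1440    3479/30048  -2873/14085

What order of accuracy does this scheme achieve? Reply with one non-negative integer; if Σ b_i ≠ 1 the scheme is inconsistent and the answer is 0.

b = (1567/1440, 3479/30048, -2873/14085)
c = (0, 16/7, -15/13)
Ac = (0, 0, -4695/5746)
Σ b_i: 1567/1440·1 + 3479/30048·1 + (-2873/14085)·1 = 1 ✓
b·c: 3479/30048·16/7 + (-2873/14085)·(-15/13) = 1/2 ✓
b·c²: 3479/30048·256/49 + (-2873/14085)·225/169 = 1/3 ✓
b·Ac: (-2873/14085)·(-4695/5746) = 1/6 ✓; 3 stages ⇒ order 3.

3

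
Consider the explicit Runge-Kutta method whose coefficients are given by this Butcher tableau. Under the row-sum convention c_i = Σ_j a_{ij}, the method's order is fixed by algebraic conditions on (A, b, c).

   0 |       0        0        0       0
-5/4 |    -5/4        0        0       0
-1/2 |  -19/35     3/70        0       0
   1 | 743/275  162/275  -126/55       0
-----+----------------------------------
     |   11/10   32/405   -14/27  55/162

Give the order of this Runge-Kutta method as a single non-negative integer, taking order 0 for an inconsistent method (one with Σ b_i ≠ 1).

b = (11/10, 32/405, -14/27, 55/162)
c = (0, -5/4, -1/2, 1)
Ac = (0, 0, -3/56, 9/22)
Σ b_i: 11/10·1 + 32/405·1 + (-14/27)·1 + 55/162·1 = 1 ✓
b·c: 32/405·(-5/4) + (-14/27)·(-1/2) + 55/162·1 = 1/2 ✓
b·c²: 32/405·25/16 + (-14/27)·1/4 + 55/162·1 = 1/3 ✓
b·Ac: (-14/27)·(-3/56) + 55/162·9/22 = 1/6 ✓
b·c³: 32/405·(-125/64) + (-14/27)·(-1/8) + 55/162·1 = 1/4 ✓
b·(c∘Ac): (-14/27)·3/112 + 55/162·9/22 = 1/8 ✓
b·Ac²: (-14/27)·15/224 + 55/162·153/440 = 1/12 ✓
b·A²c: 55/162·27/220 = 1/24 ✓; 4 stages ⇒ order 4.

4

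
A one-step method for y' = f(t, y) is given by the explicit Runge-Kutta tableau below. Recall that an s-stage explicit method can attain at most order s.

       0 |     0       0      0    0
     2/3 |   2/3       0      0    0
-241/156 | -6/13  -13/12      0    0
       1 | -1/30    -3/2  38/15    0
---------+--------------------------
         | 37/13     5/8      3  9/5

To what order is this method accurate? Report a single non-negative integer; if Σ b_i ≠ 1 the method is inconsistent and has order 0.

b = (37/13, 5/8, 3, 9/5)
c = (0, 2/3, -241/156, 1)
Ac = (0, 0, -13/18, -5749/1170)
Σ b_i: 37/13·1 + 5/8·1 + 3·1 + 9/5·1 = 4301/520 ≠ 1 ⇒ order 0.

0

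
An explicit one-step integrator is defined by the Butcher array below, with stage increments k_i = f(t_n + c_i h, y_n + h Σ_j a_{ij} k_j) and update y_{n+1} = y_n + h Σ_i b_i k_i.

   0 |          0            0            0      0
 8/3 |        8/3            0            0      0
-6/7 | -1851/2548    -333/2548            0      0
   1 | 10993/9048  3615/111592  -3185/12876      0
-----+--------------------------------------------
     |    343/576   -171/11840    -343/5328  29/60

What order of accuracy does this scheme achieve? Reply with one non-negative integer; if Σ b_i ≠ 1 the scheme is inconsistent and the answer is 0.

4

b = (343/576, -171/11840, -343/5328, 29/60)
c = (0, 8/3, -6/7, 1)
Ac = (0, 0, -222/637, 225/754)
Σ b_i: 343/576·1 + (-171/11840)·1 + (-343/5328)·1 + 29/60·1 = 1 ✓
b·c: (-171/11840)·8/3 + (-343/5328)·(-6/7) + 29/60·1 = 1/2 ✓
b·c²: (-171/11840)·64/9 + (-343/5328)·36/49 + 29/60·1 = 1/3 ✓
b·Ac: (-343/5328)·(-222/637) + 29/60·225/754 = 1/6 ✓
b·c³: (-171/11840)·512/27 + (-343/5328)·(-216/343) + 29/60·1 = 1/4 ✓
b·(c∘Ac): (-343/5328)·1332/4459 + 29/60·225/754 = 1/8 ✓
b·Ac²: (-343/5328)·(-592/637) + 29/60·55/1131 = 1/12 ✓
b·A²c: 29/60·5/58 = 1/24 ✓; 4 stages ⇒ order 4.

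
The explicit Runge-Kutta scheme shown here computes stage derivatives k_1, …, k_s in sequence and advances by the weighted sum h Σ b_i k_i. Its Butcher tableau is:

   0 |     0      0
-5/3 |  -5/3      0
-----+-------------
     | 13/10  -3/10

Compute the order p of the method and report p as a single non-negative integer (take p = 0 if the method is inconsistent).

b = (13/10, -3/10)
c = (0, -5/3)
Σ b_i: 13/10·1 + (-3/10)·1 = 1 ✓
b·c: (-3/10)·(-5/3) = 1/2 ✓; 2 stages ⇒ order 2.

2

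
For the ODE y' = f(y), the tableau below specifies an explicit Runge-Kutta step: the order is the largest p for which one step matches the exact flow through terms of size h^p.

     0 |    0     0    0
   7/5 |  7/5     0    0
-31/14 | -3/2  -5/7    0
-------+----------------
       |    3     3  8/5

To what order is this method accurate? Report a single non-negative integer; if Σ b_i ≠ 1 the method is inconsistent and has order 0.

b = (3, 3, 8/5)
c = (0, 7/5, -31/14)
Ac = (0, 0, -1)
Σ b_i: 3·1 + 3·1 + 8/5·1 = 38/5 ≠ 1 ⇒ order 0.

0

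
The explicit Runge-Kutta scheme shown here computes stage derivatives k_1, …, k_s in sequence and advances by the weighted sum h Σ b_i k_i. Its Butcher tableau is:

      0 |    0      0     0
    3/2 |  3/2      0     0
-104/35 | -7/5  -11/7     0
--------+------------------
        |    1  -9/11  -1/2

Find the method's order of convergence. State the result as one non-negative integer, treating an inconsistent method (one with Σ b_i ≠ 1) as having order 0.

0

b = (1, -9/11, -1/2)
c = (0, 3/2, -104/35)
Ac = (0, 0, -33/14)
Σ b_i: 1·1 + (-9/11)·1 + (-1/2)·1 = -7/22 ≠ 1 ⇒ order 0.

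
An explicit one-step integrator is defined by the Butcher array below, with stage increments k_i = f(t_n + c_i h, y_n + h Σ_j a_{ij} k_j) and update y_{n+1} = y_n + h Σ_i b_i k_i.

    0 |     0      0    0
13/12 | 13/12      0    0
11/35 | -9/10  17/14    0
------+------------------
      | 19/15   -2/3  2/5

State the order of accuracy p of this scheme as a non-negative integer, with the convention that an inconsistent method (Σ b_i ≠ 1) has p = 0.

1

b = (19/15, -2/3, 2/5)
c = (0, 13/12, 11/35)
Ac = (0, 0, 221/168)
Σ b_i: 19/15·1 + (-2/3)·1 + 2/5·1 = 1 ✓
b·c: (-2/3)·13/12 + 2/5·11/35 = -1879/3150 ≠ 1/2 ⇒ order 1.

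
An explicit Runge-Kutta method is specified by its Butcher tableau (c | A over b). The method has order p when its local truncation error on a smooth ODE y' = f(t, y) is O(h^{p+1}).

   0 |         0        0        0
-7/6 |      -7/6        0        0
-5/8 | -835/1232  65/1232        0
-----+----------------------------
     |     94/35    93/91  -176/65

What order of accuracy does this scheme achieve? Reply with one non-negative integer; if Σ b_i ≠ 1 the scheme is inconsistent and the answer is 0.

3

b = (94/35, 93/91, -176/65)
c = (0, -7/6, -5/8)
Ac = (0, 0, -65/1056)
Σ b_i: 94/35·1 + 93/91·1 + (-176/65)·1 = 1 ✓
b·c: 93/91·(-7/6) + (-176/65)·(-5/8) = 1/2 ✓
b·c²: 93/91·49/36 + (-176/65)·25/64 = 1/3 ✓
b·Ac: (-176/65)·(-65/1056) = 1/6 ✓; 3 stages ⇒ order 3.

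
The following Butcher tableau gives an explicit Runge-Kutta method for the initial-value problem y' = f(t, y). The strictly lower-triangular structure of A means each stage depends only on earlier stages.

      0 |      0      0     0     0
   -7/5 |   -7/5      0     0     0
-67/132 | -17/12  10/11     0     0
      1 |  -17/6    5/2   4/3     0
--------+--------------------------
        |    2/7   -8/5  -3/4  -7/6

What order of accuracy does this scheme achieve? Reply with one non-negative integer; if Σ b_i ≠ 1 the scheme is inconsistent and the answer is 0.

b = (2/7, -8/5, -3/4, -7/6)
c = (0, -7/5, -67/132, 1)
Ac = (0, 0, -14/11, -827/198)
Σ b_i: 2/7·1 + (-8/5)·1 + (-3/4)·1 + (-7/6)·1 = -1357/420 ≠ 1 ⇒ order 0.

0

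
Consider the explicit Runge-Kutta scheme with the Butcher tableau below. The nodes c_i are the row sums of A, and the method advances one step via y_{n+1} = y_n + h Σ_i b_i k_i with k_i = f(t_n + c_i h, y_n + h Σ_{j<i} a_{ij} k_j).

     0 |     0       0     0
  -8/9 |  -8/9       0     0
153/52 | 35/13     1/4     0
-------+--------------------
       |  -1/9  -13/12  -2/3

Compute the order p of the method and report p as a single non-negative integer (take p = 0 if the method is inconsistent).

0

b = (-1/9, -13/12, -2/3)
c = (0, -8/9, 153/52)
Ac = (0, 0, -2/9)
Σ b_i: (-1/9)·1 + (-13/12)·1 + (-2/3)·1 = -67/36 ≠ 1 ⇒ order 0.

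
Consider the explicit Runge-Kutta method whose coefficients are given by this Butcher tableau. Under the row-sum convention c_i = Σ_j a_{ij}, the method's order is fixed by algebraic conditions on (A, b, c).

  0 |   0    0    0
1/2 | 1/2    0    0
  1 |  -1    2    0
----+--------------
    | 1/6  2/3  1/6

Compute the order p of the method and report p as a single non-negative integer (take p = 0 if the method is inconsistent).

3

b = (1/6, 2/3, 1/6)
c = (0, 1/2, 1)
Ac = (0, 0, 1)
Σ b_i: 1/6·1 + 2/3·1 + 1/6·1 = 1 ✓
b·c: 2/3·1/2 + 1/6·1 = 1/2 ✓
b·c²: 2/3·1/4 + 1/6·1 = 1/3 ✓
b·Ac: 1/6·1 = 1/6 ✓; 3 stages ⇒ order 3.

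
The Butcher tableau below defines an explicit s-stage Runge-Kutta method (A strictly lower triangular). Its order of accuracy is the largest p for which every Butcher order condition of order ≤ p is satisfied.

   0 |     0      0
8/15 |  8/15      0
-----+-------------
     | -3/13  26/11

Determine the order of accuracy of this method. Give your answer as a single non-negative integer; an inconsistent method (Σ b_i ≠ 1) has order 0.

0

b = (-3/13, 26/11)
c = (0, 8/15)
Σ b_i: (-3/13)·1 + 26/11·1 = 305/143 ≠ 1 ⇒ order 0.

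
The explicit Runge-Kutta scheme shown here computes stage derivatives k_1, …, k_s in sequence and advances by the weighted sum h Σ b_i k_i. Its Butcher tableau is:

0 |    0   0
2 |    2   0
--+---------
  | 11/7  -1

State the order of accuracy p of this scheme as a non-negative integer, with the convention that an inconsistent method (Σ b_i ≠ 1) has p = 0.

b = (11/7, -1)
c = (0, 2)
Σ b_i: 11/7·1 + (-1)·1 = 4/7 ≠ 1 ⇒ order 0.

0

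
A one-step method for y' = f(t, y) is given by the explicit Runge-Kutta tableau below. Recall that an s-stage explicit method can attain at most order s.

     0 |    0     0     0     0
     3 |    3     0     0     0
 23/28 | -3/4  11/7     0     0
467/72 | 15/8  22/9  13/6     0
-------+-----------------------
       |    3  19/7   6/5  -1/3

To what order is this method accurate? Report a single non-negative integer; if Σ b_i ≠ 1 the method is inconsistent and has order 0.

0

b = (3, 19/7, 6/5, -1/3)
c = (0, 3, 23/28, 467/72)
Ac = (0, 0, 33/7, 1531/168)
Σ b_i: 3·1 + 19/7·1 + 6/5·1 + (-1/3)·1 = 691/105 ≠ 1 ⇒ order 0.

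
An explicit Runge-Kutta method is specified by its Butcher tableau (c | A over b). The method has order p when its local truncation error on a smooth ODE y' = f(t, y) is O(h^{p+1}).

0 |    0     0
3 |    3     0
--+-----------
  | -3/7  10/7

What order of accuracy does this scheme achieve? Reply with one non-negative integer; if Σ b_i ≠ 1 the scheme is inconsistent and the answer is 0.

1

b = (-3/7, 10/7)
c = (0, 3)
Σ b_i: (-3/7)·1 + 10/7·1 = 1 ✓
b·c: 10/7·3 = 30/7 ≠ 1/2 ⇒ order 1.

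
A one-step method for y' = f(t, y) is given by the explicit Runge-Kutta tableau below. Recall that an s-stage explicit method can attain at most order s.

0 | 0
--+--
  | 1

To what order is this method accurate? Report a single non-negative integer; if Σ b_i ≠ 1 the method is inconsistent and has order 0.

b = (1)
c = (0)
Σ b_i: 1·1 = 1 ✓; 1 stage ⇒ order 1.

1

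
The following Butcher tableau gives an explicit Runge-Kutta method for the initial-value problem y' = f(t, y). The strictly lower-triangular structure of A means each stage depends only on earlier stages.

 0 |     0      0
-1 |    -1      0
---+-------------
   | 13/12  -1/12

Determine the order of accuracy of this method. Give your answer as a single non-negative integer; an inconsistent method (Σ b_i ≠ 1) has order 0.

b = (13/12, -1/12)
c = (0, -1)
Σ b_i: 13/12·1 + (-1/12)·1 = 1 ✓
b·c: (-1/12)·(-1) = 1/12 ≠ 1/2 ⇒ order 1.

1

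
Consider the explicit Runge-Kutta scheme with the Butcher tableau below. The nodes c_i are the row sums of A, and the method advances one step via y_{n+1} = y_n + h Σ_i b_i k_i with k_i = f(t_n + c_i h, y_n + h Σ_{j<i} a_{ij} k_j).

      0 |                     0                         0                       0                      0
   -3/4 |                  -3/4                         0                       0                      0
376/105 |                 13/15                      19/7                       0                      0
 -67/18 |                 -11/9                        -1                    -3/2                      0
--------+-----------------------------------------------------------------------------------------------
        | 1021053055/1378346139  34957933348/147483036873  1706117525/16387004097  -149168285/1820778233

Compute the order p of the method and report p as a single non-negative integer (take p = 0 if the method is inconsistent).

3

b = (1021053055/1378346139, 34957933348/147483036873, 1706117525/16387004097, -149168285/1820778233)
c = (0, -3/4, 376/105, -67/18)
Ac = (0, 0, -57/28, -647/140)
Σ b_i: 1021053055/1378346139·1 + 34957933348/147483036873·1 + 1706117525/16387004097·1 + (-149168285/1820778233)·1 = 1 ✓
b·c: 34957933348/147483036873·(-3/4) + 1706117525/16387004097·376/105 + (-149168285/1820778233)·(-67/18) = 1/2 ✓
b·c²: 34957933348/147483036873·9/16 + 1706117525/16387004097·141376/11025 + (-149168285/1820778233)·4489/324 = 1/3 ✓
b·Ac: 1706117525/16387004097·(-57/28) + (-149168285/1820778233)·(-647/140) = 1/6 ✓
b·c³: 34957933348/147483036873·(-27/64) + 1706117525/16387004097·53157376/1157625 + (-149168285/1820778233)·(-300763/5832) = 61867720617931/6946864540560 ≠ 1/4 ⇒ order 3.
b·(c∘Ac): 1706117525/16387004097·(-1786/245) + (-149168285/1820778233)·43349/2520 = -2656535537/1225196568 ≠ 1/8
b·Ac²: 1706117525/16387004097·171/112 + (-149168285/1820778233)·(-1164083/58800) = 25455645797/14293959960 ≠ 1/12
b·A²c: (-149168285/1820778233)·171/56 = -3643968105/14566225864 ≠ 1/24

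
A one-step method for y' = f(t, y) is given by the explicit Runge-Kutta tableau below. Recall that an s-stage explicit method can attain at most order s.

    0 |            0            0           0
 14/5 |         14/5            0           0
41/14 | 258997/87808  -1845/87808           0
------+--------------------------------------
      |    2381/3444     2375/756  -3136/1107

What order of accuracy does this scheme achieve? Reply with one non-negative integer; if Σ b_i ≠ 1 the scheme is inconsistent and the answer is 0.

b = (2381/3444, 2375/756, -3136/1107)
c = (0, 14/5, 41/14)
Ac = (0, 0, -369/6272)
Σ b_i: 2381/3444·1 + 2375/756·1 + (-3136/1107)·1 = 1 ✓
b·c: 2375/756·14/5 + (-3136/1107)·41/14 = 1/2 ✓
b·c²: 2375/756·196/25 + (-3136/1107)·1681/196 = 1/3 ✓
b·Ac: (-3136/1107)·(-369/6272) = 1/6 ✓; 3 stages ⇒ order 3.

3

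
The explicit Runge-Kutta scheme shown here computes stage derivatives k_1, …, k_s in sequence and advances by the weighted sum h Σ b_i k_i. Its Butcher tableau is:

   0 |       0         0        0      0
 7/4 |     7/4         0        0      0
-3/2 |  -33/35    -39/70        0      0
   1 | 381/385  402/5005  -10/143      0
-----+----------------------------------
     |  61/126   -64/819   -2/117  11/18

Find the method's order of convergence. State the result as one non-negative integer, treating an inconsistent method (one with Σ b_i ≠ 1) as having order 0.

4

b = (61/126, -64/819, -2/117, 11/18)
c = (0, 7/4, -3/2, 1)
Ac = (0, 0, -39/40, 27/110)
Σ b_i: 61/126·1 + (-64/819)·1 + (-2/117)·1 + 11/18·1 = 1 ✓
b·c: (-64/819)·7/4 + (-2/117)·(-3/2) + 11/18·1 = 1/2 ✓
b·c²: (-64/819)·49/16 + (-2/117)·9/4 + 11/18·1 = 1/3 ✓
b·Ac: (-2/117)·(-39/40) + 11/18·27/110 = 1/6 ✓
b·c³: (-64/819)·343/64 + (-2/117)·(-27/8) + 11/18·1 = 1/4 ✓
b·(c∘Ac): (-2/117)·117/80 + 11/18·27/110 = 1/8 ✓
b·Ac²: (-2/117)·(-273/160) + 11/18·39/440 = 1/12 ✓
b·A²c: 11/18·3/44 = 1/24 ✓; 4 stages ⇒ order 4.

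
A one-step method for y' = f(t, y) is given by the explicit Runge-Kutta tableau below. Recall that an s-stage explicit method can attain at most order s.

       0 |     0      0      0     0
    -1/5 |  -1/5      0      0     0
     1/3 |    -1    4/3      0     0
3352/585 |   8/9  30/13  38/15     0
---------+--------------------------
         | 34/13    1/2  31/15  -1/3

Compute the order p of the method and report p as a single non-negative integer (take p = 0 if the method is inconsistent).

b = (34/13, 1/2, 31/15, -1/3)
c = (0, -1/5, 1/3, 3352/585)
Ac = (0, 0, -4/15, 224/585)
Σ b_i: 34/13·1 + 1/2·1 + 31/15·1 + (-1/3)·1 = 1891/390 ≠ 1 ⇒ order 0.

0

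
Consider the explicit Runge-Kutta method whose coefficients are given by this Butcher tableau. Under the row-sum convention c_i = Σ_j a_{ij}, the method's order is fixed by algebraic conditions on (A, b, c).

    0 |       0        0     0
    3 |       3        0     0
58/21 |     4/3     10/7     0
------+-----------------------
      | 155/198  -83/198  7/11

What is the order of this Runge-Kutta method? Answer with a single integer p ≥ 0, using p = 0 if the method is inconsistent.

2

b = (155/198, -83/198, 7/11)
c = (0, 3, 58/21)
Ac = (0, 0, 30/7)
Σ b_i: 155/198·1 + (-83/198)·1 + 7/11·1 = 1 ✓
b·c: (-83/198)·3 + 7/11·58/21 = 1/2 ✓
b·c²: (-83/198)·9 + 7/11·3364/441 = 1499/1386 ≠ 1/3 ⇒ order 2.
b·Ac: 7/11·30/7 = 30/11 ≠ 1/6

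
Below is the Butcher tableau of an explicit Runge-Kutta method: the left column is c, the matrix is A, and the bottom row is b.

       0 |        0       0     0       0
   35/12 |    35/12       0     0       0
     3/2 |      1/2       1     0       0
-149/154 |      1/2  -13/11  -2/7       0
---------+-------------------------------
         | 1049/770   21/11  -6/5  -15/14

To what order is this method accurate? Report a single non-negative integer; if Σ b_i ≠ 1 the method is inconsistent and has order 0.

1

b = (1049/770, 21/11, -6/5, -15/14)
c = (0, 35/12, 3/2, -149/154)
Ac = (0, 0, 35/12, -3581/924)
Σ b_i: 1049/770·1 + 21/11·1 + (-6/5)·1 + (-15/14)·1 = 1 ✓
b·c: 21/11·35/12 + (-6/5)·3/2 + (-15/14)·(-149/154) = 12949/2695 ≠ 1/2 ⇒ order 1.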